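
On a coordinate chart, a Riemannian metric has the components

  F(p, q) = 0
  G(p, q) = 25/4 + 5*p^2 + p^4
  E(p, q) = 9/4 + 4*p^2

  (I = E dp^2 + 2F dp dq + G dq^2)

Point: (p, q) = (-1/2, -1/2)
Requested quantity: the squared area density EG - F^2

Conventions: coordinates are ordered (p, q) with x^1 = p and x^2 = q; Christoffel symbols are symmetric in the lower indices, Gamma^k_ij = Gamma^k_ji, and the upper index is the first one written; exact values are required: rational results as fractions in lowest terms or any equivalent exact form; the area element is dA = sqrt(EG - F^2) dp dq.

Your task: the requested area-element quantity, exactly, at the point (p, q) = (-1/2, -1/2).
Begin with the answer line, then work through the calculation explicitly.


Answer: EG - F^2 = 1573/64

E = 13/4, F = 0, G = 121/16; EG - F^2 = 1573/64


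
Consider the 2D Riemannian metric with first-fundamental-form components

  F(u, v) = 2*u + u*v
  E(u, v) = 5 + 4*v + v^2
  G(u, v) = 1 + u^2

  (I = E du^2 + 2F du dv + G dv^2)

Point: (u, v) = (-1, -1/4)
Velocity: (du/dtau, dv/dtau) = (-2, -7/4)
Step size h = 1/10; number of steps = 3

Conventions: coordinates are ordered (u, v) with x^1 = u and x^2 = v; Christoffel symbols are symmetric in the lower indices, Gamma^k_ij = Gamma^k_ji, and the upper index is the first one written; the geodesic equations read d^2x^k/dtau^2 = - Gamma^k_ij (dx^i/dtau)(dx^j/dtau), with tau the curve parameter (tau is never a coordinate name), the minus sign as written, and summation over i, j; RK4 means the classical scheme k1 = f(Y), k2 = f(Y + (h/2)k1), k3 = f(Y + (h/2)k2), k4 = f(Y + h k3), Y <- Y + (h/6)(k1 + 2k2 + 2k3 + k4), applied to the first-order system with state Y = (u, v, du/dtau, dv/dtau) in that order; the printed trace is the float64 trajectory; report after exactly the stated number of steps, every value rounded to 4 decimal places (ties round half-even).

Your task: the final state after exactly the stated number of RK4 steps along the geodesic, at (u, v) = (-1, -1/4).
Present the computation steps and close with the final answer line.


f(Y) = (du/dtau, dv/dtau, -Gamma^u_ij Y'^i Y'^j, -Gamma^v_ij Y'^i Y'^j) with the Gammas evaluated at the stage position; h = 0.100000; intermediate values shown to 6 dp
step 0: u = -1.0000, v = -0.2500, du/dtau = -2.0000, dv/dtau = -1.7500
step 1:
  k1: at (u, v) = (-1.000000, -0.250000), (du/dtau, dv/dtau) = (-2.000000, -1.750000); Gamma_uuu = 0.000000, Gamma_uuv = 0.345679, Gamma_uvv = 0.000000, Gamma_vuu = 0.000000, Gamma_vuv = -0.197531, Gamma_vvv = 0.000000; k1 = (-2.000000, -1.750000, -2.419753, 1.382716)
  k2: at (u, v) = (-1.100000, -0.337500), (du/dtau, dv/dtau) = (-2.120988, -1.680864); Gamma_uuu = 0.000000, Gamma_uuv = 0.334244, Gamma_uvv = 0.000000, Gamma_vuu = 0.000000, Gamma_vuv = -0.221154, Gamma_vvv = 0.000000; k2 = (-2.120988, -1.680864, -2.383224, 1.576870)
  k3: at (u, v) = (-1.106049, -0.334043), (du/dtau, dv/dtau) = (-2.119161, -1.671157); Gamma_uuu = 0.000000, Gamma_uuv = 0.333274, Gamma_uvv = 0.000000, Gamma_vuu = 0.000000, Gamma_vuv = -0.221265, Gamma_vvv = 0.000000; k3 = (-2.119161, -1.671157, -2.360548, 1.567197)
  k4: at (u, v) = (-1.211916, -0.417116), (du/dtau, dv/dtau) = (-2.236055, -1.593280); Gamma_uuu = 0.000000, Gamma_uuv = 0.318215, Gamma_uvv = 0.000000, Gamma_vuu = 0.000000, Gamma_vuv = -0.243637, Gamma_vvv = 0.000000; k4 = (-2.236055, -1.593280, -2.267384, 1.735995)
  Y <- Y + (h/6)(k1 + 2k2 + 2k3 + k4): u = -1.2119, v = -0.4175, du/dtau = -2.2362, dv/dtau = -1.5932
step 2:
  k1: at (u, v) = (-1.211939, -0.417455), (du/dtau, dv/dtau) = (-2.236245, -1.593219); Gamma_uuu = 0.000000, Gamma_uuv = 0.318212, Gamma_uvv = 0.000000, Gamma_vuu = 0.000000, Gamma_vuv = -0.243692, Gamma_vvv = 0.000000; k1 = (-2.236245, -1.593219, -2.267467, 1.736465)
  k2: at (u, v) = (-1.323751, -0.497116), (du/dtau, dv/dtau) = (-2.349618, -1.506396); Gamma_uuu = 0.000000, Gamma_uuv = 0.299918, Gamma_uvv = 0.000000, Gamma_vuu = 0.000000, Gamma_vuv = -0.264170, Gamma_vvv = 0.000000; k2 = (-2.349618, -1.506396, -2.123095, 1.870038)
  k3: at (u, v) = (-1.329420, -0.492775), (du/dtau, dv/dtau) = (-2.342399, -1.499717); Gamma_uuu = 0.000000, Gamma_uuv = 0.299107, Gamma_uvv = 0.000000, Gamma_vuu = 0.000000, Gamma_vuv = -0.263822, Gamma_vvv = 0.000000; k3 = (-2.342399, -1.499717, -2.101487, 1.853578)
  k4: at (u, v) = (-1.446179, -0.567427), (du/dtau, dv/dtau) = (-2.446393, -1.407861); Gamma_uuu = 0.000000, Gamma_uuv = 0.278510, Gamma_uvv = 0.000000, Gamma_vuu = 0.000000, Gamma_vuv = -0.281155, Gamma_vvv = 0.000000; k4 = (-2.446393, -1.407861, -1.918480, 1.936702)
  Y <- Y + (h/6)(k1 + 2k2 + 2k3 + k4): u = -1.4464, v = -0.5677, du/dtau = -2.4468, dv/dtau = -1.4079
step 3:
  k1: at (u, v) = (-1.446384, -0.567677), (du/dtau, dv/dtau) = (-2.446830, -1.407879); Gamma_uuu = 0.000000, Gamma_uuv = 0.278468, Gamma_uvv = 0.000000, Gamma_vuu = 0.000000, Gamma_vuv = -0.281202, Gamma_vvv = 0.000000; k1 = (-2.446830, -1.407879, -1.918559, 1.937393)
  k2: at (u, v) = (-1.568725, -0.638071), (du/dtau, dv/dtau) = (-2.542758, -1.311010); Gamma_uuu = 0.000000, Gamma_uuv = 0.256206, Gamma_uvv = 0.000000, Gamma_vuu = 0.000000, Gamma_vuv = -0.295109, Gamma_vvv = 0.000000; k2 = (-2.542758, -1.311010, -1.708169, 1.967539)
  k3: at (u, v) = (-1.573522, -0.633228), (du/dtau, dv/dtau) = (-2.532238, -1.309502); Gamma_uuu = 0.000000, Gamma_uuv = 0.255757, Gamma_uvv = 0.000000, Gamma_vuu = 0.000000, Gamma_vuv = -0.294444, Gamma_vvv = 0.000000; k3 = (-2.532238, -1.309502, -1.696163, 1.952739)
  k4: at (u, v) = (-1.699608, -0.698627), (du/dtau, dv/dtau) = (-2.616446, -1.212605); Gamma_uuu = 0.000000, Gamma_uuv = 0.233127, Gamma_uvv = 0.000000, Gamma_vuu = 0.000000, Gamma_vuv = -0.304467, Gamma_vvv = 0.000000; k4 = (-2.616446, -1.212605, -1.479295, 1.931976)
  Y <- Y + (h/6)(k1 + 2k2 + 2k3 + k4): u = -1.6999, v = -0.6987, du/dtau = -2.6169, dv/dtau = -1.2127

Answer: u = -1.6999, v = -0.6987, du/dtau = -2.6169, dv/dtau = -1.2127


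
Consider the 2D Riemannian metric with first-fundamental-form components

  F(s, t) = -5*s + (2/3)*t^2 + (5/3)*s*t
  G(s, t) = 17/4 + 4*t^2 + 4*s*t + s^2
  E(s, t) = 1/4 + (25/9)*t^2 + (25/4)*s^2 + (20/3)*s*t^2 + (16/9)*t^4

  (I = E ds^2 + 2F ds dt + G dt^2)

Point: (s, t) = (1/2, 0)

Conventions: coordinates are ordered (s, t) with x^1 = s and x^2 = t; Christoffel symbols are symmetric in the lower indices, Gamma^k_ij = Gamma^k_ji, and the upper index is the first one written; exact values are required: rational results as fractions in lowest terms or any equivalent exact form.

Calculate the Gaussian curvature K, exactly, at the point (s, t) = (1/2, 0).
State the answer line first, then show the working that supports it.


Answer: K = -84752/33489

E = 29/16, F = -5/2, G = 9/2, EG - F^2 = 61/32 at the point
E_s = 25/4, E_t = 0, F_s = -5, F_t = 5/6, G_s = 1, G_t = 2
E_tt = 110/9, F_st = 5/3, G_ss = 2
K follows from Brioschi's formula, (det M1 - det M2)/(EG - F^2)^2.
M1 = [[-E_tt/2 + F_st - G_ss/2, E_s/2, F_s - E_t/2], [F_t - G_s/2, E, F], [G_t/2, F, G]] = [[-49/9, 25/8, -5], [1/3, 29/16, -5/2], [1, -5/2, 9/2]]; det M1 = -2779/288
M2 = [[0, E_t/2, G_s/2], [E_t/2, E, F], [G_s/2, F, G]] = [[0, 0, 1/2], [0, 29/16, -5/2], [1/2, -5/2, 9/2]]; det M2 = -29/64
det M1 - det M2 = -5297/576; K = -5297/576 / (61/32)^2 = -84752/33489


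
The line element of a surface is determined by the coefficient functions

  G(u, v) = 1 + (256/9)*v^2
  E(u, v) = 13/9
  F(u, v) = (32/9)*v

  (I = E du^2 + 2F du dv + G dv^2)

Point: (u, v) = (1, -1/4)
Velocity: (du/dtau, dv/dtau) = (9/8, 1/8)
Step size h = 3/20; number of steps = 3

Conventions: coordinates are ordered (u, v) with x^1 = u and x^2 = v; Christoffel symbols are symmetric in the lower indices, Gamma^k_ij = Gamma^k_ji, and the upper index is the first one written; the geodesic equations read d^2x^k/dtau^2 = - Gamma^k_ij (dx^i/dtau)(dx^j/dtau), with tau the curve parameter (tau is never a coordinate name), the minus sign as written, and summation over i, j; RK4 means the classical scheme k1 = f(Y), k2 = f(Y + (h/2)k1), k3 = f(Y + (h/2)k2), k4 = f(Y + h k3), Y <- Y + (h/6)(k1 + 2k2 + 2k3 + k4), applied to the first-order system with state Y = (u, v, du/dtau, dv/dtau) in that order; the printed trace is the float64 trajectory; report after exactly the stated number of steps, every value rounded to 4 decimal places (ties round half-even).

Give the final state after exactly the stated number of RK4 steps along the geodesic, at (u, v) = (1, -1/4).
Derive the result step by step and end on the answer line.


f(Y) = (du/dtau, dv/dtau, -Gamma^u_ij Y'^i Y'^j, -Gamma^v_ij Y'^i Y'^j) with the Gammas evaluated at the stage position; h = 0.150000; intermediate values shown to 6 dp
step 0: u = 1.0000, v = -0.2500, du/dtau = 1.1250, dv/dtau = 0.1250
step 1:
  k1: at (u, v) = (1.000000, -0.250000), (du/dtau, dv/dtau) = (1.125000, 0.125000); Gamma_uuu = 0.000000, Gamma_uuv = 0.000000, Gamma_uvv = 1.103448, Gamma_vuu = 0.000000, Gamma_vuv = 0.000000, Gamma_vvv = -2.206897; k1 = (1.125000, 0.125000, -0.017241, 0.034483)
  k2: at (u, v) = (1.084375, -0.240625), (du/dtau, dv/dtau) = (1.123707, 0.127586); Gamma_uuu = 0.000000, Gamma_uuv = 0.000000, Gamma_uvv = 1.150148, Gamma_vuu = 0.000000, Gamma_vuv = 0.000000, Gamma_vvv = -2.214035; k2 = (1.123707, 0.127586, -0.018722, 0.036041)
  k3: at (u, v) = (1.084278, -0.240431), (du/dtau, dv/dtau) = (1.123596, 0.127703); Gamma_uuu = 0.000000, Gamma_uuv = 0.000000, Gamma_uvv = 1.151137, Gamma_vuu = 0.000000, Gamma_vuv = 0.000000, Gamma_vvv = -2.214152; k3 = (1.123596, 0.127703, -0.018773, 0.036109)
  k4: at (u, v) = (1.168539, -0.230845), (du/dtau, dv/dtau) = (1.122184, 0.130416); Gamma_uuu = 0.000000, Gamma_uuv = 0.000000, Gamma_uvv = 1.201109, Gamma_vuu = 0.000000, Gamma_vuv = 0.000000, Gamma_vvv = -2.218156; k4 = (1.122184, 0.130416, -0.020429, 0.037727)
  Y <- Y + (h/6)(k1 + 2k2 + 2k3 + k4): u = 1.1685, v = -0.2309, du/dtau = 1.1222, dv/dtau = 0.1304
step 2:
  k1: at (u, v) = (1.168545, -0.230850), (du/dtau, dv/dtau) = (1.122183, 0.130413); Gamma_uuu = 0.000000, Gamma_uuv = 0.000000, Gamma_uvv = 1.201080, Gamma_vuu = 0.000000, Gamma_vuv = 0.000000, Gamma_vvv = -2.218155; k1 = (1.122183, 0.130413, -0.020427, 0.037725)
  k2: at (u, v) = (1.252708, -0.221069), (du/dtau, dv/dtau) = (1.120651, 0.133242); Gamma_uuu = 0.000000, Gamma_uuv = 0.000000, Gamma_uvv = 1.254355, Gamma_vuu = 0.000000, Gamma_vuv = 0.000000, Gamma_vvv = -2.218393; k2 = (1.120651, 0.133242, -0.022269, 0.039384)
  k3: at (u, v) = (1.252594, -0.220857), (du/dtau, dv/dtau) = (1.120513, 0.133367); Gamma_uuu = 0.000000, Gamma_uuv = 0.000000, Gamma_uvv = 1.255536, Gamma_vuu = 0.000000, Gamma_vuv = 0.000000, Gamma_vvv = -2.218351; k3 = (1.120513, 0.133367, -0.022332, 0.039457)
  k4: at (u, v) = (1.336622, -0.210845), (du/dtau, dv/dtau) = (1.118834, 0.136331); Gamma_uuu = 0.000000, Gamma_uuv = 0.000000, Gamma_uvv = 1.312516, Gamma_vuu = 0.000000, Gamma_vuv = 0.000000, Gamma_vvv = -2.213901; k4 = (1.118834, 0.136331, -0.024395, 0.041148)
  Y <- Y + (h/6)(k1 + 2k2 + 2k3 + k4): u = 1.3366, v = -0.2109, du/dtau = 1.1188, dv/dtau = 0.1363
step 3:
  k1: at (u, v) = (1.336628, -0.210851), (du/dtau, dv/dtau) = (1.118833, 0.136327); Gamma_uuu = 0.000000, Gamma_uuv = 0.000000, Gamma_uvv = 1.312482, Gamma_vuu = 0.000000, Gamma_vuv = 0.000000, Gamma_vvv = -2.213905; k1 = (1.118833, 0.136327, -0.024392, 0.041145)
  k2: at (u, v) = (1.420541, -0.200627), (du/dtau, dv/dtau) = (1.117003, 0.139412); Gamma_uuu = 0.000000, Gamma_uuv = 0.000000, Gamma_uvv = 1.373139, Gamma_vuu = 0.000000, Gamma_vuv = 0.000000, Gamma_vvv = -2.203906; k2 = (1.117003, 0.139412, -0.026688, 0.042835)
  k3: at (u, v) = (1.420404, -0.200395), (du/dtau, dv/dtau) = (1.116831, 0.139539); Gamma_uuu = 0.000000, Gamma_uuv = 0.000000, Gamma_uvv = 1.374541, Gamma_vuu = 0.000000, Gamma_vuv = 0.000000, Gamma_vvv = -2.203610; k3 = (1.116831, 0.139539, -0.026764, 0.042907)
  k4: at (u, v) = (1.504153, -0.189920), (du/dtau, dv/dtau) = (1.114818, 0.142763); Gamma_uuu = 0.000000, Gamma_uuv = 0.000000, Gamma_uvv = 1.439248, Gamma_vuu = 0.000000, Gamma_vuv = 0.000000, Gamma_vvv = -2.186738; k4 = (1.114818, 0.142763, -0.029334, 0.044568)
  Y <- Y + (h/6)(k1 + 2k2 + 2k3 + k4): u = 1.5042, v = -0.1899, du/dtau = 1.1148, dv/dtau = 0.1428

Answer: u = 1.5042, v = -0.1899, du/dtau = 1.1148, dv/dtau = 0.1428


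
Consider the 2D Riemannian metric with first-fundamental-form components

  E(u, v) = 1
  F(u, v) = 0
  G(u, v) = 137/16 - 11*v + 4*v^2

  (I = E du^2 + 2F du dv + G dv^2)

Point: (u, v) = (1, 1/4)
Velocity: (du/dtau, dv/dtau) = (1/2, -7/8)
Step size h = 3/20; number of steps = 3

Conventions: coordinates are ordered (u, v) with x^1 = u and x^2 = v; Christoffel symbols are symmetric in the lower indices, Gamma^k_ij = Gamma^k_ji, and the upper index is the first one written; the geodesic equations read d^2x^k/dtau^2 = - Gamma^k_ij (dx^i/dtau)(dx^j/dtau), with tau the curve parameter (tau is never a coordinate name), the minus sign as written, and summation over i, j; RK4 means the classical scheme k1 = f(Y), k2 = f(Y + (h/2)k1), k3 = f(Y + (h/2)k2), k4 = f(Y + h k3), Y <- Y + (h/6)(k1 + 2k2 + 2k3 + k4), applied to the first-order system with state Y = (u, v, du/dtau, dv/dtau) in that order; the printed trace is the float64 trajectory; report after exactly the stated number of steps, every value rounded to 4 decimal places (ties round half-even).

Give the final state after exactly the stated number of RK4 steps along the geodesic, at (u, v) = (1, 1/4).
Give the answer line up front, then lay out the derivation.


Answer: u = 1.2250, v = -0.0981, du/dtau = 0.5000, dv/dtau = -0.6924

f(Y) = (du/dtau, dv/dtau, -Gamma^u_ij Y'^i Y'^j, -Gamma^v_ij Y'^i Y'^j) with the Gammas evaluated at the stage position; h = 0.150000; intermediate values shown to 6 dp
step 0: u = 1.0000, v = 0.2500, du/dtau = 0.5000, dv/dtau = -0.8750
step 1:
  k1: at (u, v) = (1.000000, 0.250000), (du/dtau, dv/dtau) = (0.500000, -0.875000); Gamma_uuu = 0.000000, Gamma_uuv = 0.000000, Gamma_uvv = 0.000000, Gamma_vuu = 0.000000, Gamma_vuv = 0.000000, Gamma_vvv = -0.742268; k1 = (0.500000, -0.875000, 0.000000, 0.568299)
  k2: at (u, v) = (1.037500, 0.184375), (du/dtau, dv/dtau) = (0.500000, -0.832378); Gamma_uuu = 0.000000, Gamma_uuv = 0.000000, Gamma_uvv = 0.000000, Gamma_vuu = 0.000000, Gamma_vuv = 0.000000, Gamma_vvv = -0.713980; k2 = (0.500000, -0.832378, 0.000000, 0.494683)
  k3: at (u, v) = (1.037500, 0.187572), (du/dtau, dv/dtau) = (0.500000, -0.837899); Gamma_uuu = 0.000000, Gamma_uuv = 0.000000, Gamma_uvv = 0.000000, Gamma_vuu = 0.000000, Gamma_vuv = 0.000000, Gamma_vvv = -0.715324; k3 = (0.500000, -0.837899, 0.000000, 0.502211)
  k4: at (u, v) = (1.075000, 0.124315), (du/dtau, dv/dtau) = (0.500000, -0.799668); Gamma_uuu = 0.000000, Gamma_uuv = 0.000000, Gamma_uvv = 0.000000, Gamma_vuu = 0.000000, Gamma_vuv = 0.000000, Gamma_vvv = -0.689382; k4 = (0.500000, -0.799668, 0.000000, 0.440839)
  Y <- Y + (h/6)(k1 + 2k2 + 2k3 + k4): u = 1.0750, v = 0.1246, du/dtau = 0.5000, dv/dtau = -0.7999
step 2:
  k1: at (u, v) = (1.075000, 0.124619), (du/dtau, dv/dtau) = (0.500000, -0.799927); Gamma_uuu = 0.000000, Gamma_uuv = 0.000000, Gamma_uvv = 0.000000, Gamma_vuu = 0.000000, Gamma_vuv = 0.000000, Gamma_vvv = -0.689503; k1 = (0.500000, -0.799927, 0.000000, 0.441201)
  k2: at (u, v) = (1.112500, 0.064625), (du/dtau, dv/dtau) = (0.500000, -0.766837); Gamma_uuu = 0.000000, Gamma_uuv = 0.000000, Gamma_uvv = 0.000000, Gamma_vuu = 0.000000, Gamma_vuv = 0.000000, Gamma_vvv = -0.666151; k2 = (0.500000, -0.766837, 0.000000, 0.391723)
  k3: at (u, v) = (1.112500, 0.067107), (du/dtau, dv/dtau) = (0.500000, -0.770548); Gamma_uuu = 0.000000, Gamma_uuv = 0.000000, Gamma_uvv = 0.000000, Gamma_vuu = 0.000000, Gamma_vuv = 0.000000, Gamma_vvv = -0.667093; k3 = (0.500000, -0.770548, 0.000000, 0.396083)
  k4: at (u, v) = (1.150000, 0.009037), (du/dtau, dv/dtau) = (0.500000, -0.740514); Gamma_uuu = 0.000000, Gamma_uuv = 0.000000, Gamma_uvv = 0.000000, Gamma_vuu = 0.000000, Gamma_vuv = 0.000000, Gamma_vvv = -0.645585; k4 = (0.500000, -0.740514, 0.000000, 0.354014)
  Y <- Y + (h/6)(k1 + 2k2 + 2k3 + k4): u = 1.1500, v = 0.0092, du/dtau = 0.5000, dv/dtau = -0.7407
step 3:
  k1: at (u, v) = (1.150000, 0.009239), (du/dtau, dv/dtau) = (0.500000, -0.740656); Gamma_uuu = 0.000000, Gamma_uuv = 0.000000, Gamma_uvv = 0.000000, Gamma_vuu = 0.000000, Gamma_vuv = 0.000000, Gamma_vvv = -0.645657; k1 = (0.500000, -0.740656, 0.000000, 0.354189)
  k2: at (u, v) = (1.187500, -0.046310), (du/dtau, dv/dtau) = (0.500000, -0.714092); Gamma_uuu = 0.000000, Gamma_uuv = 0.000000, Gamma_uvv = 0.000000, Gamma_vuu = 0.000000, Gamma_vuv = 0.000000, Gamma_vvv = -0.626094; k2 = (0.500000, -0.714092, 0.000000, 0.319263)
  k3: at (u, v) = (1.187500, -0.044318), (du/dtau, dv/dtau) = (0.500000, -0.716712); Gamma_uuu = 0.000000, Gamma_uuv = 0.000000, Gamma_uvv = 0.000000, Gamma_vuu = 0.000000, Gamma_vuv = 0.000000, Gamma_vvv = -0.626779; k3 = (0.500000, -0.716712, 0.000000, 0.321961)
  k4: at (u, v) = (1.225000, -0.098268), (du/dtau, dv/dtau) = (0.500000, -0.692362); Gamma_uuu = 0.000000, Gamma_uuv = 0.000000, Gamma_uvv = 0.000000, Gamma_vuu = 0.000000, Gamma_vuv = 0.000000, Gamma_vvv = -0.608658; k4 = (0.500000, -0.692362, 0.000000, 0.291770)
  Y <- Y + (h/6)(k1 + 2k2 + 2k3 + k4): u = 1.2250, v = -0.0981, du/dtau = 0.5000, dv/dtau = -0.6924


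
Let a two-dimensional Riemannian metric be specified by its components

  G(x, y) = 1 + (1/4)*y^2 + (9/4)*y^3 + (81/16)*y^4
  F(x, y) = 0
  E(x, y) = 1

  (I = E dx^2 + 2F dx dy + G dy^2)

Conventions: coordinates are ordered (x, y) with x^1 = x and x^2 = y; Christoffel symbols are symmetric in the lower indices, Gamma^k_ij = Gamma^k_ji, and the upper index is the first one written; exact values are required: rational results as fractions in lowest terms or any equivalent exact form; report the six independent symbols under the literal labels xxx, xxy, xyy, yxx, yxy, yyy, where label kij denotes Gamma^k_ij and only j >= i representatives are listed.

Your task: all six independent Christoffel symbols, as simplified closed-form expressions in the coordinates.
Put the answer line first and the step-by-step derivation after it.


Answer: Gamma_xxx = 0, Gamma_xxy = 0, Gamma_xyy = 0, Gamma_yxx = 0, Gamma_yxy = 0, Gamma_yyy = (162*y^3 + 54*y^2 + 4*y)/(81*y^4 + 36*y^3 + 4*y^2 + 16)

E = 1; F = 0; G = 1 + (1/4)*y^2 + (9/4)*y^3 + (81/16)*y^4
Gamma^k_ij = (1/2) g^{kl} (d_i g_jl + d_j g_il - d_l g_ij), with g^inv = (1/(EG-F^2)) [[G, -F], [-F, E]]
first partials: E_x = 0, E_y = 0, F_x = 0, F_y = 0, G_x = 0, G_y = (1/2)*y + (27/4)*y^2 + (81/4)*y^3
D = EG - F^2 = 1 + (1/4)*y^2 + (9/4)*y^3 + (81/16)*y^4
expanded: Gamma^x_xx = (G E_x - 2F F_x + F E_y)/(2D), Gamma^x_xy = (G E_y - F G_x)/(2D), Gamma^x_yy = (2G F_y - G G_x - F G_y)/(2D), Gamma^y_xx = (2E F_x - E E_y - F E_x)/(2D), Gamma^y_xy = (E G_x - F E_y)/(2D), Gamma^y_yy = (E G_y - 2F F_y + F G_x)/(2D); substitute and cancel common factors


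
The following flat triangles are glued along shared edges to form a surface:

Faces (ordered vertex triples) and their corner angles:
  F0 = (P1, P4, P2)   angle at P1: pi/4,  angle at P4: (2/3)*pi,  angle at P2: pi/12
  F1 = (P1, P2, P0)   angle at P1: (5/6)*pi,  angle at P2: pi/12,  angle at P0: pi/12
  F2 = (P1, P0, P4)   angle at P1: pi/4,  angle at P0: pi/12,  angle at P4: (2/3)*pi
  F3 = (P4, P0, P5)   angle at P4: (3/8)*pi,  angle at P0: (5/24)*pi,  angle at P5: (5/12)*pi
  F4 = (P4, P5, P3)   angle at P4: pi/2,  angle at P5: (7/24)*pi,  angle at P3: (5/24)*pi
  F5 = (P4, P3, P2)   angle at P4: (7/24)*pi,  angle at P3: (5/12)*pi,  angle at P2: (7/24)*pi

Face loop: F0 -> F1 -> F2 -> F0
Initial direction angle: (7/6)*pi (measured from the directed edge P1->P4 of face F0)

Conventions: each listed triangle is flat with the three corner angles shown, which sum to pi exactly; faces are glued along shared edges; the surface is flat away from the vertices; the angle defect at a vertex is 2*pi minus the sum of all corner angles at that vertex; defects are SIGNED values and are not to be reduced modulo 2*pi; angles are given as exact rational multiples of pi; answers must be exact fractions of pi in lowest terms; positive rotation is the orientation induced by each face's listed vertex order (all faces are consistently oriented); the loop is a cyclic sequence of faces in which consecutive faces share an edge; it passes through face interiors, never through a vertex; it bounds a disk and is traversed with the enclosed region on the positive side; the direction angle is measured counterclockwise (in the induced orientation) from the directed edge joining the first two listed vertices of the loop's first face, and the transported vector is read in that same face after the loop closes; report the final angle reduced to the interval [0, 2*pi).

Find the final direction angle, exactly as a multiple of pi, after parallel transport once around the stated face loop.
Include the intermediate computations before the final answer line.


enclosed vertex P1: corner angles sum to (4/3)*pi, defect = 2*pi - (4/3)*pi = (2/3)*pi
the rotation equals the total enclosed defect, so the final angle is initial + defects (mod 2*pi)
final angle = (7/6)*pi + (2/3)*pi = (11/6)*pi (mod 2*pi)

Answer: final direction angle = (11/6)*pi


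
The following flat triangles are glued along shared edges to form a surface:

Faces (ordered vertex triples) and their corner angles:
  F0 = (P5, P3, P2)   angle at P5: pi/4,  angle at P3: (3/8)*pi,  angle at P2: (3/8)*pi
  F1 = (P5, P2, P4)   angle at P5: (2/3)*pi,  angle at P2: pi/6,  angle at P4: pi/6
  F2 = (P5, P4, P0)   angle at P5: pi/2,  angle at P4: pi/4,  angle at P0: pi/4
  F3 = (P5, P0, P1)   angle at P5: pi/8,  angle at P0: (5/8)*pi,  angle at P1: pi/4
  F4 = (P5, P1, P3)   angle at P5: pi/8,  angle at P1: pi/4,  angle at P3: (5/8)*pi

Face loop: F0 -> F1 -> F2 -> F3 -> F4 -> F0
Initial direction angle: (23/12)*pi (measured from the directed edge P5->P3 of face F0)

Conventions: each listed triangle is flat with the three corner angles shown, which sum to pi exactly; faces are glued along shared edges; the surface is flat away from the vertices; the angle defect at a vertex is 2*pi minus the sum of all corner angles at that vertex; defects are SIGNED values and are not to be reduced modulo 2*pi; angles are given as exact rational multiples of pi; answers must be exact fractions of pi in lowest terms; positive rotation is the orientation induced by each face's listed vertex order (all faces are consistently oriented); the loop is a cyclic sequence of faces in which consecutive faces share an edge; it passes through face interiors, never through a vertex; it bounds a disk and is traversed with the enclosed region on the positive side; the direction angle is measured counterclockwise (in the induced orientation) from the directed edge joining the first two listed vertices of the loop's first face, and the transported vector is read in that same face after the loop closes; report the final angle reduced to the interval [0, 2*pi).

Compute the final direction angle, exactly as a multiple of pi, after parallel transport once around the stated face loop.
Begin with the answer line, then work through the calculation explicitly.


Answer: final direction angle = pi/4

enclosed vertex P5: corner angles sum to (5/3)*pi, defect = 2*pi - (5/3)*pi = pi/3
summing the enclosed defects onto the initial angle, mod 2*pi in the induced orientation:
final angle = (23/12)*pi + pi/3 = pi/4 (mod 2*pi)


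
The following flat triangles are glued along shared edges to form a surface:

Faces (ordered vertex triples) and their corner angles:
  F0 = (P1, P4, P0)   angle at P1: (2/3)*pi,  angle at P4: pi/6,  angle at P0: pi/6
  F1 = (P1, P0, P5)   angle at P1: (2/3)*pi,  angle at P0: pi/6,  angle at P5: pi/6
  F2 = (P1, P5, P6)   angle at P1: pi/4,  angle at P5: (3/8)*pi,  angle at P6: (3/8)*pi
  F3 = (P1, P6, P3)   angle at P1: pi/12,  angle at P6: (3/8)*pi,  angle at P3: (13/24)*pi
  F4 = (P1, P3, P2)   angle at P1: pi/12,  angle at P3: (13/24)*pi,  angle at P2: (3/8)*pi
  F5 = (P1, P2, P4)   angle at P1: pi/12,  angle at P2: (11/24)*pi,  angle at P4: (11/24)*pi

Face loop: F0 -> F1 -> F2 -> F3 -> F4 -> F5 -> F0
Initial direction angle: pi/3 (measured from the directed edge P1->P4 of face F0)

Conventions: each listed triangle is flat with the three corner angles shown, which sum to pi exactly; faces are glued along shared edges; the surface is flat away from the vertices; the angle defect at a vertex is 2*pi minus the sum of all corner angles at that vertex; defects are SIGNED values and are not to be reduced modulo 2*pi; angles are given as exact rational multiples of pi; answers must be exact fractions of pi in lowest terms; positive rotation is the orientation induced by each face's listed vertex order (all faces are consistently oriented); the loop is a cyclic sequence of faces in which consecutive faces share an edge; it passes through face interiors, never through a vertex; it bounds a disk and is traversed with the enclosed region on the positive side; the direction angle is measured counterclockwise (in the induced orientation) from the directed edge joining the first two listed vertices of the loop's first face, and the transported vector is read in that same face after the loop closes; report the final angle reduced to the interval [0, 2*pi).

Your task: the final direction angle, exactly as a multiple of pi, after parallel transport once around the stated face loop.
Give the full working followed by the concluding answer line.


enclosed vertex P1: corner angles sum to (11/6)*pi, defect = 2*pi - (11/6)*pi = pi/6
adding the enclosed defects to the starting angle (mod 2*pi, induced orientation) gives the holonomy
final angle = pi/3 + pi/6 = pi/2 (mod 2*pi)

Answer: final direction angle = pi/2


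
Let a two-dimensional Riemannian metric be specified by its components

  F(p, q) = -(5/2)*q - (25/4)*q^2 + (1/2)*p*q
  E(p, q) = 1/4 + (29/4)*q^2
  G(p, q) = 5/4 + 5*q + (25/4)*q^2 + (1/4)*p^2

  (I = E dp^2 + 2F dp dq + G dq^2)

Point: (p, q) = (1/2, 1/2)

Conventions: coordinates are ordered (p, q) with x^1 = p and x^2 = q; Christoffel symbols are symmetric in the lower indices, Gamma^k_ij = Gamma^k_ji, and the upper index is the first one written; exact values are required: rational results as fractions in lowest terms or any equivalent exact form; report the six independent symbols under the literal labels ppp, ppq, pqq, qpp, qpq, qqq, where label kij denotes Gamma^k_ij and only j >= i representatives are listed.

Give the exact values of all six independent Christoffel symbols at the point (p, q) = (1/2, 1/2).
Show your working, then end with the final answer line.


E = 33/16, F = -43/16, G = 43/8 at the point
E_p = 0, E_q = 29/4, F_p = 1/4, F_q = -17/2, G_p = 1/4, G_q = 45/4
EG - F^2 = 989/256;  g^inv = (256/989) * [[43/8, 43/16], [43/16, 33/16]]
first-kind symbols [ij,l] = (1/2)(d_i g_jl + d_j g_il - d_l g_ij): [pp,p] = E_p/2 = 0, [pp,q] = F_p - E_q/2 = -27/8, [pq,p] = E_q/2 = 29/8, [pq,q] = G_p/2 = 1/8, [qq,p] = F_q - G_p/2 = -69/8, [qq,q] = G_q/2 = 45/8
Gamma^p_ij = (G*[ij,p] - F*[ij,q])/(EG - F^2), Gamma^q_ij = (E*[ij,q] - F*[ij,p])/(EG - F^2)

Answer: Gamma_ppp = -54/23, Gamma_ppq = 118/23, Gamma_pqq = -186/23, Gamma_qpp = -1782/989, Gamma_qpq = 2560/989, Gamma_qqq = -2964/989


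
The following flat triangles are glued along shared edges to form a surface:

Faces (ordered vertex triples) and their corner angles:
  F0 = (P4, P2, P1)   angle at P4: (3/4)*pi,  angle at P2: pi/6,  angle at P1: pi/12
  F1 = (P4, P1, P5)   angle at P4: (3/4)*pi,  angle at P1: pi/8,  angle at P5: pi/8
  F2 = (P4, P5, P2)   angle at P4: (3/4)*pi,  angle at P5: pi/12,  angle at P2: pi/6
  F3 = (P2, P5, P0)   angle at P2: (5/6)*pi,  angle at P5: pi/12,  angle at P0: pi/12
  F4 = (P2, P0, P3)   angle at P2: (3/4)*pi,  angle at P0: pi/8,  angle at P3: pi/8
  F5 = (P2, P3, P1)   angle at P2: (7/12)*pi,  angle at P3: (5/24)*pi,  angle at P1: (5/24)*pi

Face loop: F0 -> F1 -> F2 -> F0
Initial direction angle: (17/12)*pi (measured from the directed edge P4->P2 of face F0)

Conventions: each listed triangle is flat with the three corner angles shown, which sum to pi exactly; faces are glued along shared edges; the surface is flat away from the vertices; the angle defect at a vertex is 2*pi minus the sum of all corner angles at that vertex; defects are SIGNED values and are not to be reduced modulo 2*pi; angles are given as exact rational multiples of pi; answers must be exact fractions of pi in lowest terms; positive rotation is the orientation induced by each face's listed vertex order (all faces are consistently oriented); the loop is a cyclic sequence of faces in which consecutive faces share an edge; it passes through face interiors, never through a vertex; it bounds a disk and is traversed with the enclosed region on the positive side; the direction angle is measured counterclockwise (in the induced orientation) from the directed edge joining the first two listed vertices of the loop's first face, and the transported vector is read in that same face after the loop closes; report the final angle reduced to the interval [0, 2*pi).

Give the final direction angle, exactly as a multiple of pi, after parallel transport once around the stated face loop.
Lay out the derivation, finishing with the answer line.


enclosed vertex P4: corner angles sum to (9/4)*pi, defect = 2*pi - (9/4)*pi = -pi/4
transport around the loop rotates by the sum of enclosed defects; add to the initial angle mod 2*pi
final angle = (17/12)*pi - pi/4 = (7/6)*pi (mod 2*pi)

Answer: final direction angle = (7/6)*pi


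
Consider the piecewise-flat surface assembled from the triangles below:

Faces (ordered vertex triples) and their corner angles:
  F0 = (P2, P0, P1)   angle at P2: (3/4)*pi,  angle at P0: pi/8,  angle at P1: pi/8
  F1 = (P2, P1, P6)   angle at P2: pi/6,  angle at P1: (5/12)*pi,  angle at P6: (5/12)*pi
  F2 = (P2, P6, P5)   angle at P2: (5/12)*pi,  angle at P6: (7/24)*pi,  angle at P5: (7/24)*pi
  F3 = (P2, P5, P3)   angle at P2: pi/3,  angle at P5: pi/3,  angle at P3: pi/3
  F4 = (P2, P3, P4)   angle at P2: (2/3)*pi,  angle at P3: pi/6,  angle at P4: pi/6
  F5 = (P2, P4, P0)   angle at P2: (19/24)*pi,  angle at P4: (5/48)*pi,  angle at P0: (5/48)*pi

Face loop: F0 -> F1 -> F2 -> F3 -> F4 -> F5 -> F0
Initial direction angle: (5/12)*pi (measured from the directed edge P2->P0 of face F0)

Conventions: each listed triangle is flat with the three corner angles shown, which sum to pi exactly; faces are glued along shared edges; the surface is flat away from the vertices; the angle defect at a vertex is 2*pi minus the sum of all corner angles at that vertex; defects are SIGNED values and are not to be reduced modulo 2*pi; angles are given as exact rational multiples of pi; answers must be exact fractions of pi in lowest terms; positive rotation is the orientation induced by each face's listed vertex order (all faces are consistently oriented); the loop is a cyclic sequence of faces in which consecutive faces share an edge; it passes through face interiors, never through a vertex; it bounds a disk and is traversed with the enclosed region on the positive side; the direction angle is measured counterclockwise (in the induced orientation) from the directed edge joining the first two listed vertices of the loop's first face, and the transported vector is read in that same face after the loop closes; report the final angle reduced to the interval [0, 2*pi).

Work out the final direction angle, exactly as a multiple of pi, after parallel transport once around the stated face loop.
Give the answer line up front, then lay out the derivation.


Answer: final direction angle = (31/24)*pi

enclosed vertex P2: corner angles sum to (25/8)*pi, defect = 2*pi - (25/8)*pi = (-9/8)*pi
by Gauss-Bonnet the loop rotates the vector by the enclosed defect sum (positive orientation, mod 2*pi)
final angle = (5/12)*pi - (9/8)*pi = (31/24)*pi (mod 2*pi)


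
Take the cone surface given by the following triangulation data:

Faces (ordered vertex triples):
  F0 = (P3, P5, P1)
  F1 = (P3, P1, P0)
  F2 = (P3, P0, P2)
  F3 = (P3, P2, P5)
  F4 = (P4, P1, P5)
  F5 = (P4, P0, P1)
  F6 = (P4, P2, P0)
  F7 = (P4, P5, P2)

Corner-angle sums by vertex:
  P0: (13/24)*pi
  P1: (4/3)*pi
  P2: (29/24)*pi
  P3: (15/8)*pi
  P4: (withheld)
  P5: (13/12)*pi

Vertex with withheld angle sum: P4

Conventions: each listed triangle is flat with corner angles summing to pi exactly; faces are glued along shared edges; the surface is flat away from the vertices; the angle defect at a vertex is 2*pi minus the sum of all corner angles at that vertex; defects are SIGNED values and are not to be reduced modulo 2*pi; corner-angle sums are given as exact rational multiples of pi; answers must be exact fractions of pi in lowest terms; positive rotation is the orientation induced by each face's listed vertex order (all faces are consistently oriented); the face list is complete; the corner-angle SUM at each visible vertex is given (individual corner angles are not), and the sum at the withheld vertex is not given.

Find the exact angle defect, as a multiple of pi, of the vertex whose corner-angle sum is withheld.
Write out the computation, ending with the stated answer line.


V = 6, E = 12, F = 8; chi = V - E + F = 2
Gauss-Bonnet: total defect = 2*pi*chi = 4*pi; visible defects sum to (95/24)*pi

Answer: defect(P4) = pi/24


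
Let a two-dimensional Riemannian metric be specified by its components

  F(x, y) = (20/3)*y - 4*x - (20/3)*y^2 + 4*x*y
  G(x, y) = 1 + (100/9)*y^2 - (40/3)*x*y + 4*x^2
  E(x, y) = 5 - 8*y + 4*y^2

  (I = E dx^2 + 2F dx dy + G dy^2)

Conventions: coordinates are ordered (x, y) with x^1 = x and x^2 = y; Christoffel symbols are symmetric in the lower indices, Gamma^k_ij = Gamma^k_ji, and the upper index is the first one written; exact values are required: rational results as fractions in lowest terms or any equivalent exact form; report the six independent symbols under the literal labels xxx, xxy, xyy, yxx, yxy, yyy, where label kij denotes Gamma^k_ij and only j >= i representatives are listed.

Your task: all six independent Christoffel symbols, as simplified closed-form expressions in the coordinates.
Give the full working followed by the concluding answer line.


E = 5 - 8*y + 4*y^2; F = (20/3)*y - 4*x - (20/3)*y^2 + 4*x*y; G = 1 + (100/9)*y^2 - (40/3)*x*y + 4*x^2
Gamma^k_ij = (1/2) g^{kl} (d_i g_jl + d_j g_il - d_l g_ij), with g^inv = (1/(EG-F^2)) [[G, -F], [-F, E]]
first partials: E_x = 0, E_y = -8 + 8*y, F_x = -4 + 4*y, F_y = 20/3 - (40/3)*y + 4*x, G_x = -(40/3)*y + 8*x, G_y = (200/9)*y - (40/3)*x
D = EG - F^2 = 5 - 8*y + (136/9)*y^2 - (40/3)*x*y + 4*x^2
expanded: Gamma^x_xx = (G E_x - 2F F_x + F E_y)/(2D), Gamma^x_xy = (G E_y - F G_x)/(2D), Gamma^x_yy = (2G F_y - G G_x - F G_y)/(2D), Gamma^y_xx = (2E F_x - E E_y - F E_x)/(2D), Gamma^y_xy = (E G_x - F E_y)/(2D), Gamma^y_yy = (E G_y - 2F F_y + F G_x)/(2D); substitute and cancel common factors

Answer: Gamma_xxx = 0, Gamma_xxy = (36*y - 36)/(36*x^2 - 120*x*y + 136*y^2 - 72*y + 45), Gamma_xyy = (60 - 60*y)/(36*x^2 - 120*x*y + 136*y^2 - 72*y + 45), Gamma_yxx = 0, Gamma_yxy = (36*x - 60*y)/(36*x^2 - 120*x*y + 136*y^2 - 72*y + 45), Gamma_yyy = (-60*x + 100*y)/(36*x^2 - 120*x*y + 136*y^2 - 72*y + 45)


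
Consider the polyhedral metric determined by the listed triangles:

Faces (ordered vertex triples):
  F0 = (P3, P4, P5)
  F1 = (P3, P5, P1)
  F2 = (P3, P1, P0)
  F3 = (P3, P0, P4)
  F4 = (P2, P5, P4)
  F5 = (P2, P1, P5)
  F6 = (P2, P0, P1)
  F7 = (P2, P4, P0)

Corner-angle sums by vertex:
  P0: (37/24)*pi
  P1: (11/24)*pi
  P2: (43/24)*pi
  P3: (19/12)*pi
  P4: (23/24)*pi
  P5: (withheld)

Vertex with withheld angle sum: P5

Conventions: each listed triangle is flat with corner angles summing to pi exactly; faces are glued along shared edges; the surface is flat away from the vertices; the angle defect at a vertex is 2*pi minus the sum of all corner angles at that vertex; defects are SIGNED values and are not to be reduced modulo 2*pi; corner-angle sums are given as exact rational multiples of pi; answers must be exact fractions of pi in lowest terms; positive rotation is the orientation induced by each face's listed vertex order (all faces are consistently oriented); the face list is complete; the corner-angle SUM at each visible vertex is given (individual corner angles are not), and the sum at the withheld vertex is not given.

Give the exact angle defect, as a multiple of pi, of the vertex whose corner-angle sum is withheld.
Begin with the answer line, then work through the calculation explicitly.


Answer: defect(P5) = pi/3

V = 6, E = 12, F = 8; chi = V - E + F = 2
Gauss-Bonnet: total defect = 2*pi*chi = 4*pi; visible defects sum to (11/3)*pi


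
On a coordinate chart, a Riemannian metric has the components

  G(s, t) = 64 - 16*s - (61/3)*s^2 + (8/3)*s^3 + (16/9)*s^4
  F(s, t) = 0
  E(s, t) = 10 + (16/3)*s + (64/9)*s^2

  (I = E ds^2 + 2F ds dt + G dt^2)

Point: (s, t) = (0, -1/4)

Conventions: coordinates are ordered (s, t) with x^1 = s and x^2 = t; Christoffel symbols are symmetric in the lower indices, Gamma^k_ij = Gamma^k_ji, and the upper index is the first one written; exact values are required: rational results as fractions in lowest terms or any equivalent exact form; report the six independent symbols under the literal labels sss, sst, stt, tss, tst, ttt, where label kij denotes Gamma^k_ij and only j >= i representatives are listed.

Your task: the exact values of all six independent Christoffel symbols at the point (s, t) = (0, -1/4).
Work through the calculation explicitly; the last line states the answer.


E = 10, F = 0, G = 64 at the point
E_s = 16/3, E_t = 0, F_s = 0, F_t = 0, G_s = -16, G_t = 0
EG - F^2 = 640;  g^inv = (1/640) * [[64, 0], [0, 10]]
first-kind symbols [ij,l] = (1/2)(d_i g_jl + d_j g_il - d_l g_ij): [ss,s] = E_s/2 = 8/3, [ss,t] = F_s - E_t/2 = 0, [st,s] = E_t/2 = 0, [st,t] = G_s/2 = -8, [tt,s] = F_t - G_s/2 = 8, [tt,t] = G_t/2 = 0
Gamma^s_ij = (G*[ij,s] - F*[ij,t])/(EG - F^2), Gamma^t_ij = (E*[ij,t] - F*[ij,s])/(EG - F^2)

Answer: Gamma_sss = 4/15, Gamma_sst = 0, Gamma_stt = 4/5, Gamma_tss = 0, Gamma_tst = -1/8, Gamma_ttt = 0


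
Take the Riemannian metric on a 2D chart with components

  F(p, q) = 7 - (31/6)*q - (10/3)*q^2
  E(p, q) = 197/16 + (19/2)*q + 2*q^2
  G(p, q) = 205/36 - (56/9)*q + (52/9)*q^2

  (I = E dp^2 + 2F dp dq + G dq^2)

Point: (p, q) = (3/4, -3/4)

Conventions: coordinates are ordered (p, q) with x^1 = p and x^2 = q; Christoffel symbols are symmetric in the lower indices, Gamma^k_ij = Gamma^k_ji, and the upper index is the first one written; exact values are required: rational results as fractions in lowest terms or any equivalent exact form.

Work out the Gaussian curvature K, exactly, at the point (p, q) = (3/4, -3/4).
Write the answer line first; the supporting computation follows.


Answer: K = -88848/154453

E = 101/16, F = 9, G = 245/18, EG - F^2 = 1417/288 at the point
E_p = 0, E_q = 13/2, F_p = 0, F_q = -1/6, G_p = 0, G_q = -134/9
E_qq = 4, F_pq = 0, G_pp = 0
Apply the Brioschi formula K = (det M1 - det M2)/(EG - F^2)^2 over the derivative matrices of E, F, G.
M1 = [[-E_qq/2 + F_pq - G_pp/2, E_p/2, F_p - E_q/2], [F_q - G_p/2, E, F], [G_q/2, F, G]] = [[-2, 0, -13/4], [-1/6, 101/16, 9], [-67/9, 9, 245/18]]; det M1 = -30277/192
M2 = [[0, E_q/2, G_p/2], [E_q/2, E, F], [G_p/2, F, G]] = [[0, 13/4, 0], [13/4, 101/16, 9], [0, 9, 245/18]]; det M2 = -41405/288
det M1 - det M2 = -8021/576; K = -8021/576 / (1417/288)^2 = -88848/154453


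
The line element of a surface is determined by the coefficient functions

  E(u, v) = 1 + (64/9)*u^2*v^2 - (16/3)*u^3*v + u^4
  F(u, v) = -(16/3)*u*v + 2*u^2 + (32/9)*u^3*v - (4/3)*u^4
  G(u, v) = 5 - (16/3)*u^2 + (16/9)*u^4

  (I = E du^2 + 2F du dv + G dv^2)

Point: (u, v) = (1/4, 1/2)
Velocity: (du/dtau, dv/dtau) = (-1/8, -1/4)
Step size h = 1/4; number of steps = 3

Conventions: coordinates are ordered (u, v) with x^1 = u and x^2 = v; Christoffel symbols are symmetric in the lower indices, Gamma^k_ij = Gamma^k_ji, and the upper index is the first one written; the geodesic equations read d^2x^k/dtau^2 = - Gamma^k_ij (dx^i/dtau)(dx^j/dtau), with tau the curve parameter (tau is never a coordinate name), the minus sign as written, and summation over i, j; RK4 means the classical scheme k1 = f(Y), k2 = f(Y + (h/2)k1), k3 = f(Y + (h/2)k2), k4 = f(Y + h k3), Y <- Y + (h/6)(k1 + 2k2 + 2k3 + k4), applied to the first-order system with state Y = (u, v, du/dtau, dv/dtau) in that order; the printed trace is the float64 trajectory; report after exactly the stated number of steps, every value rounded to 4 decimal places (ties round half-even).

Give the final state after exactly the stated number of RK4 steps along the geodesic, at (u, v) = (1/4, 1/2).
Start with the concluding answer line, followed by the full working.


Answer: u = 0.1557, v = 0.3179, du/dtau = -0.1263, dv/dtau = -0.2367

f(Y) = (du/dtau, dv/dtau, -Gamma^u_ij Y'^i Y'^j, -Gamma^v_ij Y'^i Y'^j) with the Gammas evaluated at the stage position; h = 0.250000; intermediate values shown to 6 dp
step 0: u = 0.2500, v = 0.5000, du/dtau = -0.1250, dv/dtau = -0.2500
step 1:
  k1: at (u, v) = (0.250000, 0.500000), (du/dtau, dv/dtau) = (-0.125000, -0.250000); Gamma_uuu = 0.047545, Gamma_uuv = 0.038036, Gamma_uvv = 0.000000, Gamma_vuu = -0.336473, Gamma_vuv = -0.269178, Gamma_vvv = 0.000000; k1 = (-0.125000, -0.250000, -0.003120, 0.022081)
  k2: at (u, v) = (0.234375, 0.468750), (du/dtau, dv/dtau) = (-0.125390, -0.247240); Gamma_uuu = 0.038994, Gamma_uuv = 0.031196, Gamma_uvv = 0.000000, Gamma_vuu = -0.315635, Gamma_vuv = -0.252508, Gamma_vvv = 0.000000; k2 = (-0.125390, -0.247240, -0.002547, 0.020619)
  k3: at (u, v) = (0.234326, 0.469095), (du/dtau, dv/dtau) = (-0.125318, -0.247423); Gamma_uuu = 0.039073, Gamma_uuv = 0.031211, Gamma_uvv = 0.000000, Gamma_vuu = -0.316037, Gamma_vuv = -0.252448, Gamma_vvv = 0.000000; k3 = (-0.125318, -0.247423, -0.002549, 0.020618)
  k4: at (u, v) = (0.218670, 0.438144), (du/dtau, dv/dtau) = (-0.125637, -0.244845); Gamma_uuu = 0.031681, Gamma_uuv = 0.025270, Gamma_uvv = 0.000000, Gamma_vuu = -0.295373, Gamma_vuv = -0.235606, Gamma_vvv = 0.000000; k4 = (-0.125637, -0.244845, -0.002055, 0.019158)
  Y <- Y + (h/6)(k1 + 2k2 + 2k3 + k4): u = 0.2187, v = 0.4382, du/dtau = -0.1256, dv/dtau = -0.2448
step 2:
  k1: at (u, v) = (0.218664, 0.438160), (du/dtau, dv/dtau) = (-0.125640, -0.244845); Gamma_uuu = 0.031684, Gamma_uuv = 0.025270, Gamma_uvv = 0.000000, Gamma_vuu = -0.295394, Gamma_vuv = -0.235599, Gamma_vvv = 0.000000; k1 = (-0.125640, -0.244845, -0.002055, 0.019158)
  k2: at (u, v) = (0.202959, 0.407554), (du/dtau, dv/dtau) = (-0.125897, -0.242451); Gamma_uuu = 0.025364, Gamma_uuv = 0.020162, Gamma_uvv = 0.000000, Gamma_vuu = -0.275026, Gamma_vuv = -0.218611, Gamma_vvv = 0.000000; k2 = (-0.125897, -0.242451, -0.001633, 0.017705)
  k3: at (u, v) = (0.202927, 0.407853), (du/dtau, dv/dtau) = (-0.125844, -0.242632); Gamma_uuu = 0.025416, Gamma_uuv = 0.020174, Gamma_uvv = 0.000000, Gamma_vuu = -0.275370, Gamma_vuv = -0.218573, Gamma_vvv = 0.000000; k3 = (-0.125844, -0.242632, -0.001634, 0.017709)
  k4: at (u, v) = (0.187203, 0.377502), (du/dtau, dv/dtau) = (-0.126049, -0.240418); Gamma_uuu = 0.020045, Gamma_uuv = 0.015827, Gamma_uvv = 0.000000, Gamma_vuu = -0.255225, Gamma_vuv = -0.201515, Gamma_vvv = 0.000000; k4 = (-0.126049, -0.240418, -0.001278, 0.016269)
  Y <- Y + (h/6)(k1 + 2k2 + 2k3 + k4): u = 0.1872, v = 0.3775, du/dtau = -0.1261, dv/dtau = -0.2404
step 3:
  k1: at (u, v) = (0.187199, 0.377517), (du/dtau, dv/dtau) = (-0.126051, -0.240418); Gamma_uuu = 0.020047, Gamma_uuv = 0.015827, Gamma_uvv = 0.000000, Gamma_vuu = -0.255245, Gamma_vuv = -0.201510, Gamma_vvv = 0.000000; k1 = (-0.126051, -0.240418, -0.001278, 0.016269)
  k2: at (u, v) = (0.171442, 0.347464), (du/dtau, dv/dtau) = (-0.126211, -0.238384); Gamma_uuu = 0.015543, Gamma_uuv = 0.012175, Gamma_uvv = 0.000000, Gamma_vuu = -0.235419, Gamma_vuv = -0.184395, Gamma_vvv = 0.000000; k2 = (-0.126211, -0.238384, -0.000980, 0.014846)
  k3: at (u, v) = (0.171422, 0.347719), (du/dtau, dv/dtau) = (-0.126174, -0.238562); Gamma_uuu = 0.015575, Gamma_uuv = 0.012183, Gamma_uvv = 0.000000, Gamma_vuu = -0.235707, Gamma_vuv = -0.184372, Gamma_vvv = 0.000000; k3 = (-0.126174, -0.238562, -0.000981, 0.014852)
  k4: at (u, v) = (0.155655, 0.317876), (du/dtau, dv/dtau) = (-0.126297, -0.236705); Gamma_uuu = 0.011831, Gamma_uuv = 0.009156, Gamma_uvv = 0.000000, Gamma_vuu = -0.216117, Gamma_vuv = -0.167250, Gamma_vvv = 0.000000; k4 = (-0.126297, -0.236705, -0.000736, 0.013447)
  Y <- Y + (h/6)(k1 + 2k2 + 2k3 + k4): u = 0.1557, v = 0.3179, du/dtau = -0.1263, dv/dtau = -0.2367
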